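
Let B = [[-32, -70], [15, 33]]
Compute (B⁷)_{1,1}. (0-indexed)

16077

tr B = 1 and det B = -6, so the characteristic polynomial is λ² − (1)λ + (-6) with roots -2 and 3.
Eigenvectors give P = [[7, 2], [-3, -1]] with P⁻¹ = [[1, 2], [-3, -7]], and B = P·diag(-2, 3)·P⁻¹.
Then B⁷ = P·diag(-128, 2187)·P⁻¹ = [[-896, 4374], [384, -2187]] · [[1, 2], [-3, -7]] = [[-14018, -32410], [6945, 16077]].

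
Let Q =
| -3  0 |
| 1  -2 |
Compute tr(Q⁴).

97

tr Q = -5 and det Q = 6, so the characteristic polynomial is λ² − (-5)λ + (6) with roots -3 and -2.
Eigenvectors give P = [[1, 0], [-1, -1]] with P⁻¹ = [[1, 0], [-1, -1]], and Q = P·diag(-3, -2)·P⁻¹.
Then Q⁴ = P·diag(81, 16)·P⁻¹ = [[81, 0], [-81, -16]] · [[1, 0], [-1, -1]] = [[81, 0], [-65, 16]].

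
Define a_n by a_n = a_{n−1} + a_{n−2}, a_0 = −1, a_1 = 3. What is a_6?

19

With companion matrix Q = [[1, 1], [1, 0]], [a_n, a_{n−1}]ᵀ = Q·[a_{n−1}, a_{n−2}]ᵀ, so [a_6, a_5]ᵀ = Q⁵·[a_1, a_0]ᵀ.
Q⁵ = [[8, 5], [5, 3]], giving [a_6, a_5]ᵀ = [[19], [12]].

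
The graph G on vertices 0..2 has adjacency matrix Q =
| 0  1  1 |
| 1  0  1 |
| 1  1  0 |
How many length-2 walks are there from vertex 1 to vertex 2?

The number of length-2 walks from vertex 1 to vertex 2 is entry (1,2) of Q², where Q is the adjacency matrix.
Q² = [[2, 1, 1], [1, 2, 1], [1, 1, 2]]

1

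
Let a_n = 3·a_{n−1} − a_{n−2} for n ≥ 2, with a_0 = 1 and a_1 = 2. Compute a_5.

With companion matrix A = [[3, −1], [1, 0]], [a_n, a_{n−1}]ᵀ = A·[a_{n−1}, a_{n−2}]ᵀ, so [a_5, a_4]ᵀ = A^4·[a_1, a_0]ᵀ.
A^4 = [[55, −21], [21, −8]], giving [a_5, a_4]ᵀ = [[89], [34]].

89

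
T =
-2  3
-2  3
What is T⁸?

T² = T (a projection; rank 1, trace 1), so T⁸ = T.

[[-2, 3], [-2, 3]]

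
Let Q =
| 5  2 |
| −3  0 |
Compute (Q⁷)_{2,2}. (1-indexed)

−3990

tr Q = 5 and det Q = 6, so the characteristic polynomial is λ² − (5)λ + (6) with roots 2 and 3.
Eigenvectors give P = [[−2, −1], [3, 1]] with P⁻¹ = [[1, 1], [−3, −2]], and Q = P·diag(2, 3)·P⁻¹.
Then Q⁷ = P·diag(128, 2187)·P⁻¹ = [[−256, −2187], [384, 2187]] · [[1, 1], [−3, −2]] = [[6305, 4118], [−6177, −3990]].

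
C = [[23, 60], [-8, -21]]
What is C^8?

[[39361, 98400], [-13120, -32799]]

tr C = 2 and det C = -3, so the characteristic polynomial is λ² − (2)λ + (-3) with roots -1 and 3.
Eigenvectors give P = [[-5, -3], [2, 1]] with P⁻¹ = [[1, 3], [-2, -5]], and C = P·diag(-1, 3)·P⁻¹.
Then C^8 = P·diag(1, 6561)·P⁻¹ = [[-5, -19683], [2, 6561]] · [[1, 3], [-2, -5]] = [[39361, 98400], [-13120, -32799]].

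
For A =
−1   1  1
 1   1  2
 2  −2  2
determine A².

[[4, −2, 3], [4, −2, 7], [0, −4, 2]]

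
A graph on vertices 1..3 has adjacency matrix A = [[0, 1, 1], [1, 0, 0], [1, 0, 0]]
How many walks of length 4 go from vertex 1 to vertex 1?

4

The number of length-4 walks from vertex 1 to vertex 1 is entry (1,1) of A⁴, where A is the adjacency matrix.
A² = [[2, 0, 0], [0, 1, 1], [0, 1, 1]]
A³ = [[0, 2, 2], [2, 0, 0], [2, 0, 0]]
A⁴ = [[4, 0, 0], [0, 2, 2], [0, 2, 2]]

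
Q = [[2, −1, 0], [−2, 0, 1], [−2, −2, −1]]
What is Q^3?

Q^2 = [[6, −2, −1], [−6, 0, −1], [2, 4, −1]]
Q^3 = [[18, −4, −1], [−10, 8, 1], [−2, 0, 5]]

[[18, −4, −1], [−10, 8, 1], [−2, 0, 5]]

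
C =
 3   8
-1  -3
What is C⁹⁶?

C² = I (check: tr C = 0 and det C = -1), so C⁹⁶ = I since 96 is even.

[[1, 0], [0, 1]]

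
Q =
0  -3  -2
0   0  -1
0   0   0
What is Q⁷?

[[0, 0, 0], [0, 0, 0], [0, 0, 0]]

Q is strictly triangular, hence nilpotent: Q³ = 0, so Q⁷ = 0.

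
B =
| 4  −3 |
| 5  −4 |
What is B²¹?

[[4, −3], [5, −4]]

B² = I (check: tr B = 0 and det B = −1), so B²¹ = B since 21 is odd.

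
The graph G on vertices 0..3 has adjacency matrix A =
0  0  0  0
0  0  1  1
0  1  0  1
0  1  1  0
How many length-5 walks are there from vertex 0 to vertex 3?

0

The number of length-5 walks from vertex 0 to vertex 3 is entry (0,3) of A⁵, where A is the adjacency matrix.
A² = [[0, 0, 0, 0], [0, 2, 1, 1], [0, 1, 2, 1], [0, 1, 1, 2]]
A³ = [[0, 0, 0, 0], [0, 2, 3, 3], [0, 3, 2, 3], [0, 3, 3, 2]]
A⁴ = [[0, 0, 0, 0], [0, 6, 5, 5], [0, 5, 6, 5], [0, 5, 5, 6]]
A⁵ = [[0, 0, 0, 0], [0, 10, 11, 11], [0, 11, 10, 11], [0, 11, 11, 10]]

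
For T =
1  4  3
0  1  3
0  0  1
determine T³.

T = I + N where N = [[0, 4, 3], [0, 0, 3], [0, 0, 0]] is strictly upper-triangular, so N³ = 0.
(I + N)³ = I + 3·N + 3·N² = [[1, 12, 45], [0, 1, 9], [0, 0, 1]].

[[1, 12, 45], [0, 1, 9], [0, 0, 1]]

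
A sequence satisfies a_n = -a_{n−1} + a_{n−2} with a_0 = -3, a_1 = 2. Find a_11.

With companion matrix B = [[-1, 1], [1, 0]], [a_n, a_{n−1}]ᵀ = B·[a_{n−1}, a_{n−2}]ᵀ, so [a_11, a_10]ᵀ = B^10·[a_1, a_0]ᵀ.
B^10 = [[89, -55], [-55, 34]], giving [a_11, a_10]ᵀ = [[343], [-212]].

343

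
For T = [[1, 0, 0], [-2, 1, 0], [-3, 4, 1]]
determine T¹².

[[1, 0, 0], [-24, 1, 0], [-564, 48, 1]]

T = I + N where N = [[0, 0, 0], [-2, 0, 0], [-3, 4, 0]] is strictly lower-triangular, so N³ = 0.
(I + N)¹² = I + 12·N + 66·N² = [[1, 0, 0], [-24, 1, 0], [-564, 48, 1]].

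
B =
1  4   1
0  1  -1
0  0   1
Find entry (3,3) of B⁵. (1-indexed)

1

B = I + N where N = [[0, 4, 1], [0, 0, -1], [0, 0, 0]] is strictly upper-triangular, so N³ = 0.
(I + N)⁵ = I + 5·N + 10·N² = [[1, 20, -35], [0, 1, -5], [0, 0, 1]].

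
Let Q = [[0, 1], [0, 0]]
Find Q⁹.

[[0, 0], [0, 0]]

Q is strictly triangular, hence nilpotent: Q² = 0, so Q⁹ = 0.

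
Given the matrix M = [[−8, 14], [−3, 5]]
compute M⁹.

tr M = −3 and det M = 2, so the characteristic polynomial is λ² − (−3)λ + (2) with roots −1 and −2.
Eigenvectors give P = [[2, 7], [1, 3]] with P⁻¹ = [[−3, 7], [1, −2]], and M = P·diag(−1, −2)·P⁻¹.
Then M⁹ = P·diag(−1, −512)·P⁻¹ = [[−2, −3584], [−1, −1536]] · [[−3, 7], [1, −2]] = [[−3578, 7154], [−1533, 3065]].

[[−3578, 7154], [−1533, 3065]]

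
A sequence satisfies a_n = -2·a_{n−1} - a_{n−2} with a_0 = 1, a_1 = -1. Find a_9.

-1

With companion matrix M = [[-2, -1], [1, 0]], [a_n, a_{n−1}]ᵀ = M·[a_{n−1}, a_{n−2}]ᵀ, so [a_9, a_8]ᵀ = M^8·[a_1, a_0]ᵀ.
M^8 = [[9, 8], [-8, -7]], giving [a_9, a_8]ᵀ = [[-1], [1]].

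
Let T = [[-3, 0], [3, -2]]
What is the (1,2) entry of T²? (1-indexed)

0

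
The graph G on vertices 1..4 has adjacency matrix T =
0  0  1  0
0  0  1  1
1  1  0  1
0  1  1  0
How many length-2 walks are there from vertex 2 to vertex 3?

The number of length-2 walks from vertex 2 to vertex 3 is entry (2,3) of T², where T is the adjacency matrix.
T² = [[1, 1, 0, 1], [1, 2, 1, 1], [0, 1, 3, 1], [1, 1, 1, 2]]

1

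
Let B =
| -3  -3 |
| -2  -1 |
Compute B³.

B² = [[15, 12], [8, 7]]
B³ = [[-69, -57], [-38, -31]]

[[-69, -57], [-38, -31]]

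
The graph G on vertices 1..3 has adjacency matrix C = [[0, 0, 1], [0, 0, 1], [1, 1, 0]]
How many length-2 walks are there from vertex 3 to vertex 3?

2

The number of length-2 walks from vertex 3 to vertex 3 is entry (3,3) of C², where C is the adjacency matrix.
C² = [[1, 1, 0], [1, 1, 0], [0, 0, 2]]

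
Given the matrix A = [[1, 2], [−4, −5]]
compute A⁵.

tr A = −4 and det A = 3, so the characteristic polynomial is λ² − (−4)λ + (3) with roots −1 and −3.
Eigenvectors give P = [[−1, −1], [1, 2]] with P⁻¹ = [[−2, −1], [1, 1]], and A = P·diag(−1, −3)·P⁻¹.
Then A⁵ = P·diag(−1, −243)·P⁻¹ = [[1, 243], [−1, −486]] · [[−2, −1], [1, 1]] = [[241, 242], [−484, −485]].

[[241, 242], [−484, −485]]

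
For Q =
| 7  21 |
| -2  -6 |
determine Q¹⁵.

[[7, 21], [-2, -6]]

Q² = Q (a projection; rank 1, trace 1), so Q¹⁵ = Q.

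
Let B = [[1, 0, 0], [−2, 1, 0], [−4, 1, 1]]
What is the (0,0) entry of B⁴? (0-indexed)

B = I + N where N = [[0, 0, 0], [−2, 0, 0], [−4, 1, 0]] is strictly lower-triangular, so N³ = 0.
(I + N)⁴ = I + 4·N + 6·N² = [[1, 0, 0], [−8, 1, 0], [−28, 4, 1]].

1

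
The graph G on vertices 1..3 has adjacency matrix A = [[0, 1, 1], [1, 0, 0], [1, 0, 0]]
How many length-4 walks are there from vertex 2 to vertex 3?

2

The number of length-4 walks from vertex 2 to vertex 3 is entry (2,3) of A^4, where A is the adjacency matrix.
A^2 = [[2, 0, 0], [0, 1, 1], [0, 1, 1]]
A^3 = [[0, 2, 2], [2, 0, 0], [2, 0, 0]]
A^4 = [[4, 0, 0], [0, 2, 2], [0, 2, 2]]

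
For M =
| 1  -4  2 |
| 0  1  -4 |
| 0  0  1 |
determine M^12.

[[1, -48, 1080], [0, 1, -48], [0, 0, 1]]

M = I + N where N = [[0, -4, 2], [0, 0, -4], [0, 0, 0]] is strictly upper-triangular, so N^3 = 0.
(I + N)^12 = I + 12·N + 66·N^2 = [[1, -48, 1080], [0, 1, -48], [0, 0, 1]].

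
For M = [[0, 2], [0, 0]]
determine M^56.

[[0, 0], [0, 0]]

M is strictly triangular, hence nilpotent: M^2 = 0, so M^56 = 0.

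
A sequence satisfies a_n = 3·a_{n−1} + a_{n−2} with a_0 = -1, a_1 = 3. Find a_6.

With companion matrix T = [[3, 1], [1, 0]], [a_n, a_{n−1}]ᵀ = T·[a_{n−1}, a_{n−2}]ᵀ, so [a_6, a_5]ᵀ = T⁵·[a_1, a_0]ᵀ.
T⁵ = [[360, 109], [109, 33]], giving [a_6, a_5]ᵀ = [[971], [294]].

971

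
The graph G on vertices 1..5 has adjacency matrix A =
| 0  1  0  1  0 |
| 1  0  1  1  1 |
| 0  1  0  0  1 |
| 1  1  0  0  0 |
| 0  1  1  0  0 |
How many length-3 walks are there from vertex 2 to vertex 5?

The number of length-3 walks from vertex 2 to vertex 5 is entry (2,5) of A³, where A is the adjacency matrix.
A² = [[2, 1, 1, 1, 1], [1, 4, 1, 1, 1], [1, 1, 2, 1, 1], [1, 1, 1, 2, 1], [1, 1, 1, 1, 2]]
A³ = [[2, 5, 2, 3, 2], [5, 4, 5, 5, 5], [2, 5, 2, 2, 3], [3, 5, 2, 2, 2], [2, 5, 3, 2, 2]]

5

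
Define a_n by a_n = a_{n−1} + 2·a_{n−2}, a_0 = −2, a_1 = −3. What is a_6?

−107

With companion matrix B = [[1, 2], [1, 0]], [a_n, a_{n−1}]ᵀ = B·[a_{n−1}, a_{n−2}]ᵀ, so [a_6, a_5]ᵀ = B^5·[a_1, a_0]ᵀ.
B^5 = [[21, 22], [11, 10]], giving [a_6, a_5]ᵀ = [[−107], [−53]].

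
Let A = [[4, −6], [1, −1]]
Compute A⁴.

tr A = 3 and det A = 2, so the characteristic polynomial is λ² − (3)λ + (2) with roots 2 and 1.
Eigenvectors give P = [[3, 2], [1, 1]] with P⁻¹ = [[1, −2], [−1, 3]], and A = P·diag(2, 1)·P⁻¹.
Then A⁴ = P·diag(16, 1)·P⁻¹ = [[48, 2], [16, 1]] · [[1, −2], [−1, 3]] = [[46, −90], [15, −29]].

[[46, −90], [15, −29]]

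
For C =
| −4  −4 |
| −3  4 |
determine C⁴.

[[784, 0], [0, 784]]

C² = [[28, 0], [0, 28]]
C³ = [[−112, −112], [−84, 112]]
C⁴ = [[784, 0], [0, 784]]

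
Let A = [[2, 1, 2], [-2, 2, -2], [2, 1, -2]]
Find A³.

[[-4, 16, 4], [-32, -16, -16], [4, 8, -20]]

A² = [[6, 6, -2], [-12, 0, -4], [-2, 2, 6]]
A³ = [[-4, 16, 4], [-32, -16, -16], [4, 8, -20]]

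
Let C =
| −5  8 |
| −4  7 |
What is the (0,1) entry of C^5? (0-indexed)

488

tr C = 2 and det C = −3, so the characteristic polynomial is λ² − (2)λ + (−3) with roots −1 and 3.
Eigenvectors give P = [[−2, −1], [−1, −1]] with P⁻¹ = [[−1, 1], [1, −2]], and C = P·diag(−1, 3)·P⁻¹.
Then C^5 = P·diag(−1, 243)·P⁻¹ = [[2, −243], [1, −243]] · [[−1, 1], [1, −2]] = [[−245, 488], [−244, 487]].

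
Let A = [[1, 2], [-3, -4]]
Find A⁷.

[[253, 254], [-381, -382]]

tr A = -3 and det A = 2, so the characteristic polynomial is λ² − (-3)λ + (2) with roots -1 and -2.
Eigenvectors give P = [[-1, -2], [1, 3]] with P⁻¹ = [[-3, -2], [1, 1]], and A = P·diag(-1, -2)·P⁻¹.
Then A⁷ = P·diag(-1, -128)·P⁻¹ = [[1, 256], [-1, -384]] · [[-3, -2], [1, 1]] = [[253, 254], [-381, -382]].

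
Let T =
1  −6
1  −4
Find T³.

tr T = −3 and det T = 2, so the characteristic polynomial is λ² − (−3)λ + (2) with roots −2 and −1.
Eigenvectors give P = [[−2, 3], [−1, 1]] with P⁻¹ = [[1, −3], [1, −2]], and T = P·diag(−2, −1)·P⁻¹.
Then T³ = P·diag(−8, −1)·P⁻¹ = [[16, −3], [8, −1]] · [[1, −3], [1, −2]] = [[13, −42], [7, −22]].

[[13, −42], [7, −22]]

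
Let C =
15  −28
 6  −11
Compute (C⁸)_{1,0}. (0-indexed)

tr C = 4 and det C = 3, so the characteristic polynomial is λ² − (4)λ + (3) with roots 1 and 3.
Eigenvectors give P = [[−2, 7], [−1, 3]] with P⁻¹ = [[3, −7], [1, −2]], and C = P·diag(1, 3)·P⁻¹.
Then C⁸ = P·diag(1, 6561)·P⁻¹ = [[−2, 45927], [−1, 19683]] · [[3, −7], [1, −2]] = [[45921, −91840], [19680, −39359]].

19680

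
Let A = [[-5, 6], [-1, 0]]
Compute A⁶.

[[2059, -3990], [665, -1266]]

tr A = -5 and det A = 6, so the characteristic polynomial is λ² − (-5)λ + (6) with roots -2 and -3.
Eigenvectors give P = [[2, 3], [1, 1]] with P⁻¹ = [[-1, 3], [1, -2]], and A = P·diag(-2, -3)·P⁻¹.
Then A⁶ = P·diag(64, 729)·P⁻¹ = [[128, 2187], [64, 729]] · [[-1, 3], [1, -2]] = [[2059, -3990], [665, -1266]].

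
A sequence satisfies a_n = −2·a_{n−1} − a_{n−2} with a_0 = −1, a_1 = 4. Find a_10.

−31

With companion matrix Q = [[−2, −1], [1, 0]], [a_n, a_{n−1}]ᵀ = Q·[a_{n−1}, a_{n−2}]ᵀ, so [a_10, a_9]ᵀ = Q⁹·[a_1, a_0]ᵀ.
Q⁹ = [[−10, −9], [9, 8]], giving [a_10, a_9]ᵀ = [[−31], [28]].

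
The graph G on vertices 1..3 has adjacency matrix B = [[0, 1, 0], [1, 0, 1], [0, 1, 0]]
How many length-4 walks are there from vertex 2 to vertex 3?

0

The number of length-4 walks from vertex 2 to vertex 3 is entry (2,3) of B⁴, where B is the adjacency matrix.
B² = [[1, 0, 1], [0, 2, 0], [1, 0, 1]]
B³ = [[0, 2, 0], [2, 0, 2], [0, 2, 0]]
B⁴ = [[2, 0, 2], [0, 4, 0], [2, 0, 2]]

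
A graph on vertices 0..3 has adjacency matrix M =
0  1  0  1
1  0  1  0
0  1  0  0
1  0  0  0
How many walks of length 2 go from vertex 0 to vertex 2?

1

The number of length-2 walks from vertex 0 to vertex 2 is entry (0,2) of M^2, where M is the adjacency matrix.
M^2 = [[2, 0, 1, 0], [0, 2, 0, 1], [1, 0, 1, 0], [0, 1, 0, 1]]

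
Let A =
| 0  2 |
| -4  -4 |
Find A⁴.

[[-64, 0], [0, -64]]

A² = [[-8, -8], [16, 8]]
A³ = [[32, 16], [-32, 0]]
A⁴ = [[-64, 0], [0, -64]]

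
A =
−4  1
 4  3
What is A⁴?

A² = [[20, −1], [−4, 13]]
A³ = [[−84, 17], [68, 35]]
A⁴ = [[404, −33], [−132, 173]]

[[404, −33], [−132, 173]]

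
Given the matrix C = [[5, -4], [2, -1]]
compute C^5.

tr C = 4 and det C = 3, so the characteristic polynomial is λ² − (4)λ + (3) with roots 3 and 1.
Eigenvectors give P = [[2, 1], [1, 1]] with P⁻¹ = [[1, -1], [-1, 2]], and C = P·diag(3, 1)·P⁻¹.
Then C^5 = P·diag(243, 1)·P⁻¹ = [[486, 1], [243, 1]] · [[1, -1], [-1, 2]] = [[485, -484], [242, -241]].

[[485, -484], [242, -241]]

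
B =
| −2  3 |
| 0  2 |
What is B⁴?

[[16, 0], [0, 16]]

B² = [[4, 0], [0, 4]]
B³ = [[−8, 12], [0, 8]]
B⁴ = [[16, 0], [0, 16]]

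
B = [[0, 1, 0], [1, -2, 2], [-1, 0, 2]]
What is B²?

[[1, -2, 2], [-4, 5, 0], [-2, -1, 4]]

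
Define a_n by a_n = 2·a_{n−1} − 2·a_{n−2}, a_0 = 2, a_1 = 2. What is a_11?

−64

With companion matrix A = [[2, −2], [1, 0]], [a_n, a_{n−1}]ᵀ = A·[a_{n−1}, a_{n−2}]ᵀ, so [a_11, a_10]ᵀ = A¹⁰·[a_1, a_0]ᵀ.
A¹⁰ = [[32, −64], [32, −32]], giving [a_11, a_10]ᵀ = [[−64], [0]].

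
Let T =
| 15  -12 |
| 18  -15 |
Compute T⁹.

tr T = 0 and det T = -9, so the characteristic polynomial is λ² − (0)λ + (-9) with roots 3 and -3.
Eigenvectors give P = [[-1, -2], [-1, -3]] with P⁻¹ = [[-3, 2], [1, -1]], and T = P·diag(3, -3)·P⁻¹.
Then T⁹ = P·diag(19683, -19683)·P⁻¹ = [[-19683, 39366], [-19683, 59049]] · [[-3, 2], [1, -1]] = [[98415, -78732], [118098, -98415]].

[[98415, -78732], [118098, -98415]]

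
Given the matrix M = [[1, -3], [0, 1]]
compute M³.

[[1, -9], [0, 1]]

M = I + N where N = [[0, -3], [0, 0]] is strictly upper-triangular, so N² = 0.
(I + N)³ = I + 3·N = [[1, -9], [0, 1]].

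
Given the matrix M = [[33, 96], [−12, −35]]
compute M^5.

tr M = −2 and det M = −3, so the characteristic polynomial is λ² − (−2)λ + (−3) with roots −3 and 1.
Eigenvectors give P = [[−8, −3], [3, 1]] with P⁻¹ = [[1, 3], [−3, −8]], and M = P·diag(−3, 1)·P⁻¹.
Then M^5 = P·diag(−243, 1)·P⁻¹ = [[1944, −3], [−729, 1]] · [[1, 3], [−3, −8]] = [[1953, 5856], [−732, −2195]].

[[1953, 5856], [−732, −2195]]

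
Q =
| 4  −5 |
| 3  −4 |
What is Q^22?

Q² = I (check: tr Q = 0 and det Q = −1), so Q^22 = I since 22 is even.

[[1, 0], [0, 1]]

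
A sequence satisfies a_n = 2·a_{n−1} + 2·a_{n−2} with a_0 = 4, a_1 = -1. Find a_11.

With companion matrix M = [[2, 2], [1, 0]], [a_n, a_{n−1}]ᵀ = M·[a_{n−1}, a_{n−2}]ᵀ, so [a_11, a_10]ᵀ = M¹⁰·[a_1, a_0]ᵀ.
M¹⁰ = [[18272, 13376], [6688, 4896]], giving [a_11, a_10]ᵀ = [[35232], [12896]].

35232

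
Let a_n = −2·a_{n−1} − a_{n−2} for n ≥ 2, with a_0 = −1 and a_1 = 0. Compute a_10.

9

With companion matrix Q = [[−2, −1], [1, 0]], [a_n, a_{n−1}]ᵀ = Q·[a_{n−1}, a_{n−2}]ᵀ, so [a_10, a_9]ᵀ = Q^9·[a_1, a_0]ᵀ.
Q^9 = [[−10, −9], [9, 8]], giving [a_10, a_9]ᵀ = [[9], [−8]].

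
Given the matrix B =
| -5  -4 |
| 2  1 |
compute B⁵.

[[-485, -484], [242, 241]]

tr B = -4 and det B = 3, so the characteristic polynomial is λ² − (-4)λ + (3) with roots -3 and -1.
Eigenvectors give P = [[2, -1], [-1, 1]] with P⁻¹ = [[1, 1], [1, 2]], and B = P·diag(-3, -1)·P⁻¹.
Then B⁵ = P·diag(-243, -1)·P⁻¹ = [[-486, 1], [243, -1]] · [[1, 1], [1, 2]] = [[-485, -484], [242, 241]].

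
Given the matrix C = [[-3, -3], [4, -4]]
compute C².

[[-3, 21], [-28, 4]]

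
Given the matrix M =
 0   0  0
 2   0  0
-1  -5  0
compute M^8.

[[0, 0, 0], [0, 0, 0], [0, 0, 0]]

M is strictly triangular, hence nilpotent: M^3 = 0, so M^8 = 0.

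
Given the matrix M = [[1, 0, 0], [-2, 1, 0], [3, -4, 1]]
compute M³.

[[1, 0, 0], [-6, 1, 0], [33, -12, 1]]

M = I + N where N = [[0, 0, 0], [-2, 0, 0], [3, -4, 0]] is strictly lower-triangular, so N³ = 0.
(I + N)³ = I + 3·N + 3·N² = [[1, 0, 0], [-6, 1, 0], [33, -12, 1]].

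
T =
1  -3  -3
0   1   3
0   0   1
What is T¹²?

T = I + N where N = [[0, -3, -3], [0, 0, 3], [0, 0, 0]] is strictly upper-triangular, so N³ = 0.
(I + N)¹² = I + 12·N + 66·N² = [[1, -36, -630], [0, 1, 36], [0, 0, 1]].

[[1, -36, -630], [0, 1, 36], [0, 0, 1]]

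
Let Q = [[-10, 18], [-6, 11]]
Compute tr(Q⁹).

511

tr Q = 1 and det Q = -2, so the characteristic polynomial is λ² − (1)λ + (-2) with roots 2 and -1.
Eigenvectors give P = [[3, -2], [2, -1]] with P⁻¹ = [[-1, 2], [-2, 3]], and Q = P·diag(2, -1)·P⁻¹.
Then Q⁹ = P·diag(512, -1)·P⁻¹ = [[1536, 2], [1024, 1]] · [[-1, 2], [-2, 3]] = [[-1540, 3078], [-1026, 2051]].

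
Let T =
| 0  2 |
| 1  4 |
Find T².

[[2, 8], [4, 18]]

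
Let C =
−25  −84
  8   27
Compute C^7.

tr C = 2 and det C = −3, so the characteristic polynomial is λ² − (2)λ + (−3) with roots −1 and 3.
Eigenvectors give P = [[7, −3], [−2, 1]] with P⁻¹ = [[1, 3], [2, 7]], and C = P·diag(−1, 3)·P⁻¹.
Then C^7 = P·diag(−1, 2187)·P⁻¹ = [[−7, −6561], [2, 2187]] · [[1, 3], [2, 7]] = [[−13129, −45948], [4376, 15315]].

[[−13129, −45948], [4376, 15315]]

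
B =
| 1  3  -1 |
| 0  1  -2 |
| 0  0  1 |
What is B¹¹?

[[1, 33, -341], [0, 1, -22], [0, 0, 1]]

B = I + N where N = [[0, 3, -1], [0, 0, -2], [0, 0, 0]] is strictly upper-triangular, so N³ = 0.
(I + N)¹¹ = I + 11·N + 55·N² = [[1, 33, -341], [0, 1, -22], [0, 0, 1]].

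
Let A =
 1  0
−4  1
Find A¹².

[[1, 0], [−48, 1]]

A = I + N where N = [[0, 0], [−4, 0]] is strictly lower-triangular, so N² = 0.
(I + N)¹² = I + 12·N = [[1, 0], [−48, 1]].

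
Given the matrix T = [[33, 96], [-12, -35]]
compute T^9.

[[157473, 472416], [-59052, -177155]]

tr T = -2 and det T = -3, so the characteristic polynomial is λ² − (-2)λ + (-3) with roots -3 and 1.
Eigenvectors give P = [[-8, -3], [3, 1]] with P⁻¹ = [[1, 3], [-3, -8]], and T = P·diag(-3, 1)·P⁻¹.
Then T^9 = P·diag(-19683, 1)·P⁻¹ = [[157464, -3], [-59049, 1]] · [[1, 3], [-3, -8]] = [[157473, 472416], [-59052, -177155]].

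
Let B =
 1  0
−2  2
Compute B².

[[1, 0], [−6, 4]]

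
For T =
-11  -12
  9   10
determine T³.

tr T = -1 and det T = -2, so the characteristic polynomial is λ² − (-1)λ + (-2) with roots -2 and 1.
Eigenvectors give P = [[4, -1], [-3, 1]] with P⁻¹ = [[1, 1], [3, 4]], and T = P·diag(-2, 1)·P⁻¹.
Then T³ = P·diag(-8, 1)·P⁻¹ = [[-32, -1], [24, 1]] · [[1, 1], [3, 4]] = [[-35, -36], [27, 28]].

[[-35, -36], [27, 28]]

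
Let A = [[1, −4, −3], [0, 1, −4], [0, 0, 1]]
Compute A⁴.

[[1, −16, 84], [0, 1, −16], [0, 0, 1]]

A = I + N where N = [[0, −4, −3], [0, 0, −4], [0, 0, 0]] is strictly upper-triangular, so N³ = 0.
(I + N)⁴ = I + 4·N + 6·N² = [[1, −16, 84], [0, 1, −16], [0, 0, 1]].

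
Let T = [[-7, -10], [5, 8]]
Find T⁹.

[[-20707, -40390], [20195, 39878]]

tr T = 1 and det T = -6, so the characteristic polynomial is λ² − (1)λ + (-6) with roots -2 and 3.
Eigenvectors give P = [[2, 1], [-1, -1]] with P⁻¹ = [[1, 1], [-1, -2]], and T = P·diag(-2, 3)·P⁻¹.
Then T⁹ = P·diag(-512, 19683)·P⁻¹ = [[-1024, 19683], [512, -19683]] · [[1, 1], [-1, -2]] = [[-20707, -40390], [20195, 39878]].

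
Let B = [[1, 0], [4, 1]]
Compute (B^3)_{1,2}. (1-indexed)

0

B = I + N where N = [[0, 0], [4, 0]] is strictly lower-triangular, so N^2 = 0.
(I + N)^3 = I + 3·N = [[1, 0], [12, 1]].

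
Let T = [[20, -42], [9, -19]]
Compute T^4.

tr T = 1 and det T = -2, so the characteristic polynomial is λ² − (1)λ + (-2) with roots 2 and -1.
Eigenvectors give P = [[-7, 2], [-3, 1]] with P⁻¹ = [[-1, 2], [-3, 7]], and T = P·diag(2, -1)·P⁻¹.
Then T^4 = P·diag(16, 1)·P⁻¹ = [[-112, 2], [-48, 1]] · [[-1, 2], [-3, 7]] = [[106, -210], [45, -89]].

[[106, -210], [45, -89]]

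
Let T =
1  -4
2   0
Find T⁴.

[[41, 60], [-30, 56]]

T² = [[-7, -4], [2, -8]]
T³ = [[-15, 28], [-14, -8]]
T⁴ = [[41, 60], [-30, 56]]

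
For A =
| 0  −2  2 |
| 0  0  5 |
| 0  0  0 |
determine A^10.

[[0, 0, 0], [0, 0, 0], [0, 0, 0]]

A is strictly triangular, hence nilpotent: A^3 = 0, so A^10 = 0.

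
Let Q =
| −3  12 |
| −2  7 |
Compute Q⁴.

[[−159, 480], [−80, 241]]

tr Q = 4 and det Q = 3, so the characteristic polynomial is λ² − (4)λ + (3) with roots 1 and 3.
Eigenvectors give P = [[3, 2], [1, 1]] with P⁻¹ = [[1, −2], [−1, 3]], and Q = P·diag(1, 3)·P⁻¹.
Then Q⁴ = P·diag(1, 81)·P⁻¹ = [[3, 162], [1, 81]] · [[1, −2], [−1, 3]] = [[−159, 480], [−80, 241]].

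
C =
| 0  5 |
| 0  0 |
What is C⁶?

C is strictly triangular, hence nilpotent: C² = 0, so C⁶ = 0.

[[0, 0], [0, 0]]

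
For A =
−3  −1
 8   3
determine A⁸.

[[1, 0], [0, 1]]

A² = I (check: tr A = 0 and det A = −1), so A⁸ = I since 8 is even.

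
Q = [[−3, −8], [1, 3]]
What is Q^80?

[[1, 0], [0, 1]]

Q² = I (check: tr Q = 0 and det Q = −1), so Q^80 = I since 80 is even.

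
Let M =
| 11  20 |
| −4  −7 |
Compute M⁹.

tr M = 4 and det M = 3, so the characteristic polynomial is λ² − (4)λ + (3) with roots 3 and 1.
Eigenvectors give P = [[5, −2], [−2, 1]] with P⁻¹ = [[1, 2], [2, 5]], and M = P·diag(3, 1)·P⁻¹.
Then M⁹ = P·diag(19683, 1)·P⁻¹ = [[98415, −2], [−39366, 1]] · [[1, 2], [2, 5]] = [[98411, 196820], [−39364, −78727]].

[[98411, 196820], [−39364, −78727]]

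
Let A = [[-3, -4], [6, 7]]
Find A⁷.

tr A = 4 and det A = 3, so the characteristic polynomial is λ² − (4)λ + (3) with roots 1 and 3.
Eigenvectors give P = [[-1, -2], [1, 3]] with P⁻¹ = [[-3, -2], [1, 1]], and A = P·diag(1, 3)·P⁻¹.
Then A⁷ = P·diag(1, 2187)·P⁻¹ = [[-1, -4374], [1, 6561]] · [[-3, -2], [1, 1]] = [[-4371, -4372], [6558, 6559]].

[[-4371, -4372], [6558, 6559]]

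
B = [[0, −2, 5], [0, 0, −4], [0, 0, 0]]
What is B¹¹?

B is strictly triangular, hence nilpotent: B³ = 0, so B¹¹ = 0.

[[0, 0, 0], [0, 0, 0], [0, 0, 0]]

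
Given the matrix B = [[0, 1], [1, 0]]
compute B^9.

[[0, 1], [1, 0]]

B² = I (check: tr B = 0 and det B = −1), so B^9 = B since 9 is odd.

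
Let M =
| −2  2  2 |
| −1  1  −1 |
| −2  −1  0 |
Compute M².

[[−2, −4, −6], [3, 0, −3], [5, −5, −3]]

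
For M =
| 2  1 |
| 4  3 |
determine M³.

M² = [[8, 5], [20, 13]]
M³ = [[36, 23], [92, 59]]

[[36, 23], [92, 59]]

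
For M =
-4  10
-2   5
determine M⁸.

M² = M (a projection; rank 1, trace 1), so M⁸ = M.

[[-4, 10], [-2, 5]]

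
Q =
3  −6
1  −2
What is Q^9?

[[3, −6], [1, −2]]

Q² = Q (a projection; rank 1, trace 1), so Q^9 = Q.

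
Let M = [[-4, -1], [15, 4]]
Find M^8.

M² = I (check: tr M = 0 and det M = -1), so M^8 = I since 8 is even.

[[1, 0], [0, 1]]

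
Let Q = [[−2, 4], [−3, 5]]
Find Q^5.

tr Q = 3 and det Q = 2, so the characteristic polynomial is λ² − (3)λ + (2) with roots 2 and 1.
Eigenvectors give P = [[−1, −4], [−1, −3]] with P⁻¹ = [[3, −4], [−1, 1]], and Q = P·diag(2, 1)·P⁻¹.
Then Q^5 = P·diag(32, 1)·P⁻¹ = [[−32, −4], [−32, −3]] · [[3, −4], [−1, 1]] = [[−92, 124], [−93, 125]].

[[−92, 124], [−93, 125]]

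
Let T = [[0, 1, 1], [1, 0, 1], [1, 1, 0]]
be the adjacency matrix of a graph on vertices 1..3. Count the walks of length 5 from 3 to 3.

10

The number of length-5 walks from vertex 3 to vertex 3 is entry (3,3) of T⁵, where T is the adjacency matrix.
T² = [[2, 1, 1], [1, 2, 1], [1, 1, 2]]
T³ = [[2, 3, 3], [3, 2, 3], [3, 3, 2]]
T⁴ = [[6, 5, 5], [5, 6, 5], [5, 5, 6]]
T⁵ = [[10, 11, 11], [11, 10, 11], [11, 11, 10]]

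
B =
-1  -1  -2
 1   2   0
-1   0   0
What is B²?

[[2, -1, 2], [1, 3, -2], [1, 1, 2]]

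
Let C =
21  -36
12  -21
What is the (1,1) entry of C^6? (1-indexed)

tr C = 0 and det C = -9, so the characteristic polynomial is λ² − (0)λ + (-9) with roots 3 and -3.
Eigenvectors give P = [[2, -3], [1, -2]] with P⁻¹ = [[2, -3], [1, -2]], and C = P·diag(3, -3)·P⁻¹.
Then C^6 = P·diag(729, 729)·P⁻¹ = [[1458, -2187], [729, -1458]] · [[2, -3], [1, -2]] = [[729, 0], [0, 729]].

729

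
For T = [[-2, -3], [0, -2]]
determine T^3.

T^2 = [[4, 12], [0, 4]]
T^3 = [[-8, -36], [0, -8]]

[[-8, -36], [0, -8]]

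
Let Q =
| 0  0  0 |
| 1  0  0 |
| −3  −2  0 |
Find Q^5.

Q is strictly triangular, hence nilpotent: Q^3 = 0, so Q^5 = 0.

[[0, 0, 0], [0, 0, 0], [0, 0, 0]]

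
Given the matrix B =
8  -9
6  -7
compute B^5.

[[98, -99], [66, -67]]

tr B = 1 and det B = -2, so the characteristic polynomial is λ² − (1)λ + (-2) with roots 2 and -1.
Eigenvectors give P = [[3, 1], [2, 1]] with P⁻¹ = [[1, -1], [-2, 3]], and B = P·diag(2, -1)·P⁻¹.
Then B^5 = P·diag(32, -1)·P⁻¹ = [[96, -1], [64, -1]] · [[1, -1], [-2, 3]] = [[98, -99], [66, -67]].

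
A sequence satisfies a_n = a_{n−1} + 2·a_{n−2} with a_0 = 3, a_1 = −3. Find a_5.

With companion matrix A = [[1, 2], [1, 0]], [a_n, a_{n−1}]ᵀ = A·[a_{n−1}, a_{n−2}]ᵀ, so [a_5, a_4]ᵀ = A⁴·[a_1, a_0]ᵀ.
A⁴ = [[11, 10], [5, 6]], giving [a_5, a_4]ᵀ = [[−3], [3]].

−3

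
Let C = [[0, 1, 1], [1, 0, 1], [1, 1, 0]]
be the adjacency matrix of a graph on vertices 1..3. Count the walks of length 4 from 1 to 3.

The number of length-4 walks from vertex 1 to vertex 3 is entry (1,3) of C⁴, where C is the adjacency matrix.
C² = [[2, 1, 1], [1, 2, 1], [1, 1, 2]]
C³ = [[2, 3, 3], [3, 2, 3], [3, 3, 2]]
C⁴ = [[6, 5, 5], [5, 6, 5], [5, 5, 6]]

5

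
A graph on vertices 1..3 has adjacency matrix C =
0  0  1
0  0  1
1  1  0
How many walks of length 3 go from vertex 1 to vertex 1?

0

The number of length-3 walks from vertex 1 to vertex 1 is entry (1,1) of C³, where C is the adjacency matrix.
C² = [[1, 1, 0], [1, 1, 0], [0, 0, 2]]
C³ = [[0, 0, 2], [0, 0, 2], [2, 2, 0]]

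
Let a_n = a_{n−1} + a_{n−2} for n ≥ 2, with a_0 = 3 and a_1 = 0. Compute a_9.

With companion matrix A = [[1, 1], [1, 0]], [a_n, a_{n−1}]ᵀ = A·[a_{n−1}, a_{n−2}]ᵀ, so [a_9, a_8]ᵀ = A⁸·[a_1, a_0]ᵀ.
A⁸ = [[34, 21], [21, 13]], giving [a_9, a_8]ᵀ = [[63], [39]].

63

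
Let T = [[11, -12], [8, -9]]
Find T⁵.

tr T = 2 and det T = -3, so the characteristic polynomial is λ² − (2)λ + (-3) with roots -1 and 3.
Eigenvectors give P = [[1, 3], [1, 2]] with P⁻¹ = [[-2, 3], [1, -1]], and T = P·diag(-1, 3)·P⁻¹.
Then T⁵ = P·diag(-1, 243)·P⁻¹ = [[-1, 729], [-1, 486]] · [[-2, 3], [1, -1]] = [[731, -732], [488, -489]].

[[731, -732], [488, -489]]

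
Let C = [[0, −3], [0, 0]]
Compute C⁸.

[[0, 0], [0, 0]]

C is strictly triangular, hence nilpotent: C² = 0, so C⁸ = 0.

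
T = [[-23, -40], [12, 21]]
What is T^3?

[[-167, -280], [84, 141]]

tr T = -2 and det T = -3, so the characteristic polynomial is λ² − (-2)λ + (-3) with roots 1 and -3.
Eigenvectors give P = [[-5, -2], [3, 1]] with P⁻¹ = [[1, 2], [-3, -5]], and T = P·diag(1, -3)·P⁻¹.
Then T^3 = P·diag(1, -27)·P⁻¹ = [[-5, 54], [3, -27]] · [[1, 2], [-3, -5]] = [[-167, -280], [84, 141]].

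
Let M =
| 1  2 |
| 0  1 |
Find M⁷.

[[1, 14], [0, 1]]

M = I + N where N = [[0, 2], [0, 0]] is strictly upper-triangular, so N² = 0.
(I + N)⁷ = I + 7·N = [[1, 14], [0, 1]].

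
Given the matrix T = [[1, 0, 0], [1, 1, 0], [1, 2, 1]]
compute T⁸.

T = I + N where N = [[0, 0, 0], [1, 0, 0], [1, 2, 0]] is strictly lower-triangular, so N³ = 0.
(I + N)⁸ = I + 8·N + 28·N² = [[1, 0, 0], [8, 1, 0], [64, 16, 1]].

[[1, 0, 0], [8, 1, 0], [64, 16, 1]]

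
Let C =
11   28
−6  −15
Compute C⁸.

[[−39359, −91840], [19680, 45921]]

tr C = −4 and det C = 3, so the characteristic polynomial is λ² − (−4)λ + (3) with roots −3 and −1.
Eigenvectors give P = [[2, −7], [−1, 3]] with P⁻¹ = [[−3, −7], [−1, −2]], and C = P·diag(−3, −1)·P⁻¹.
Then C⁸ = P·diag(6561, 1)·P⁻¹ = [[13122, −7], [−6561, 3]] · [[−3, −7], [−1, −2]] = [[−39359, −91840], [19680, 45921]].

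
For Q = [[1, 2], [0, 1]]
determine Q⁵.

Q = I + N where N = [[0, 2], [0, 0]] is strictly upper-triangular, so N² = 0.
(I + N)⁵ = I + 5·N = [[1, 10], [0, 1]].

[[1, 10], [0, 1]]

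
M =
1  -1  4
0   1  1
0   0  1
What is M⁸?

M = I + N where N = [[0, -1, 4], [0, 0, 1], [0, 0, 0]] is strictly upper-triangular, so N³ = 0.
(I + N)⁸ = I + 8·N + 28·N² = [[1, -8, 4], [0, 1, 8], [0, 0, 1]].

[[1, -8, 4], [0, 1, 8], [0, 0, 1]]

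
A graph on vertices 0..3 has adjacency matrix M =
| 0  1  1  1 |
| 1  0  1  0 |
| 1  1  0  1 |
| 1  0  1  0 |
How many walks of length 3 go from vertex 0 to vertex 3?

The number of length-3 walks from vertex 0 to vertex 3 is entry (0,3) of M³, where M is the adjacency matrix.
M² = [[3, 1, 2, 1], [1, 2, 1, 2], [2, 1, 3, 1], [1, 2, 1, 2]]
M³ = [[4, 5, 5, 5], [5, 2, 5, 2], [5, 5, 4, 5], [5, 2, 5, 2]]

5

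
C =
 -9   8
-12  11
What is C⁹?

tr C = 2 and det C = -3, so the characteristic polynomial is λ² − (2)λ + (-3) with roots 3 and -1.
Eigenvectors give P = [[-2, -1], [-3, -1]] with P⁻¹ = [[1, -1], [-3, 2]], and C = P·diag(3, -1)·P⁻¹.
Then C⁹ = P·diag(19683, -1)·P⁻¹ = [[-39366, 1], [-59049, 1]] · [[1, -1], [-3, 2]] = [[-39369, 39368], [-59052, 59051]].

[[-39369, 39368], [-59052, 59051]]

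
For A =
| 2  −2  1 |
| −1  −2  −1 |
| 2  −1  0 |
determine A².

[[8, −1, 4], [−2, 7, 1], [5, −2, 3]]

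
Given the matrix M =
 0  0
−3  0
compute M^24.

[[0, 0], [0, 0]]

M is strictly triangular, hence nilpotent: M^2 = 0, so M^24 = 0.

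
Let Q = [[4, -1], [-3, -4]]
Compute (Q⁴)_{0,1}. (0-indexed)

Q² = [[19, 0], [0, 19]]
Q³ = [[76, -19], [-57, -76]]
Q⁴ = [[361, 0], [0, 361]]

0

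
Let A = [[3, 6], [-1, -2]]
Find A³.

A² = A (a projection; rank 1, trace 1), so A³ = A.

[[3, 6], [-1, -2]]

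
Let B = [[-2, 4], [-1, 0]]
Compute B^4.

[[-16, 32], [-8, 0]]

B^2 = [[0, -8], [2, -4]]
B^3 = [[8, 0], [0, 8]]
B^4 = [[-16, 32], [-8, 0]]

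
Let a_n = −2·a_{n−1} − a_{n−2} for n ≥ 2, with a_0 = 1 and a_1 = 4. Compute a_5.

24

With companion matrix Q = [[−2, −1], [1, 0]], [a_n, a_{n−1}]ᵀ = Q·[a_{n−1}, a_{n−2}]ᵀ, so [a_5, a_4]ᵀ = Q^4·[a_1, a_0]ᵀ.
Q^4 = [[5, 4], [−4, −3]], giving [a_5, a_4]ᵀ = [[24], [−19]].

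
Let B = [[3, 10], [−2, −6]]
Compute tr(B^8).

257

tr B = −3 and det B = 2, so the characteristic polynomial is λ² − (−3)λ + (2) with roots −2 and −1.
Eigenvectors give P = [[−2, 5], [1, −2]] with P⁻¹ = [[2, 5], [1, 2]], and B = P·diag(−2, −1)·P⁻¹.
Then B^8 = P·diag(256, 1)·P⁻¹ = [[−512, 5], [256, −2]] · [[2, 5], [1, 2]] = [[−1019, −2550], [510, 1276]].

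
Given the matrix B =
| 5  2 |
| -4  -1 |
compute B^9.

tr B = 4 and det B = 3, so the characteristic polynomial is λ² − (4)λ + (3) with roots 3 and 1.
Eigenvectors give P = [[-1, -1], [1, 2]] with P⁻¹ = [[-2, -1], [1, 1]], and B = P·diag(3, 1)·P⁻¹.
Then B^9 = P·diag(19683, 1)·P⁻¹ = [[-19683, -1], [19683, 2]] · [[-2, -1], [1, 1]] = [[39365, 19682], [-39364, -19681]].

[[39365, 19682], [-39364, -19681]]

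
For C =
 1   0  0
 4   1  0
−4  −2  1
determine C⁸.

C = I + N where N = [[0, 0, 0], [4, 0, 0], [−4, −2, 0]] is strictly lower-triangular, so N³ = 0.
(I + N)⁸ = I + 8·N + 28·N² = [[1, 0, 0], [32, 1, 0], [−256, −16, 1]].

[[1, 0, 0], [32, 1, 0], [−256, −16, 1]]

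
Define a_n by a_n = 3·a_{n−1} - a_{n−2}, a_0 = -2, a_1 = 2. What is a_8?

2728

With companion matrix B = [[3, -1], [1, 0]], [a_n, a_{n−1}]ᵀ = B·[a_{n−1}, a_{n−2}]ᵀ, so [a_8, a_7]ᵀ = B⁷·[a_1, a_0]ᵀ.
B⁷ = [[987, -377], [377, -144]], giving [a_8, a_7]ᵀ = [[2728], [1042]].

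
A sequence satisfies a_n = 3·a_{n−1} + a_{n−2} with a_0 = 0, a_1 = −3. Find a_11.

With companion matrix C = [[3, 1], [1, 0]], [a_n, a_{n−1}]ᵀ = C·[a_{n−1}, a_{n−2}]ᵀ, so [a_11, a_10]ᵀ = C¹⁰·[a_1, a_0]ᵀ.
C¹⁰ = [[141481, 42837], [42837, 12970]], giving [a_11, a_10]ᵀ = [[−424443], [−128511]].

−424443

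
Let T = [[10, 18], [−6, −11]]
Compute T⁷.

tr T = −1 and det T = −2, so the characteristic polynomial is λ² − (−1)λ + (−2) with roots −2 and 1.
Eigenvectors give P = [[−3, −2], [2, 1]] with P⁻¹ = [[1, 2], [−2, −3]], and T = P·diag(−2, 1)·P⁻¹.
Then T⁷ = P·diag(−128, 1)·P⁻¹ = [[384, −2], [−256, 1]] · [[1, 2], [−2, −3]] = [[388, 774], [−258, −515]].

[[388, 774], [−258, −515]]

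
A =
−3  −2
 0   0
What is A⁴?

A² = [[9, 6], [0, 0]]
A³ = [[−27, −18], [0, 0]]
A⁴ = [[81, 54], [0, 0]]

[[81, 54], [0, 0]]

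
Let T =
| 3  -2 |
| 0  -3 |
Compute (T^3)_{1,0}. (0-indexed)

0

T^2 = [[9, 0], [0, 9]]
T^3 = [[27, -18], [0, -27]]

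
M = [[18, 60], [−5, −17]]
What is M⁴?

tr M = 1 and det M = −6, so the characteristic polynomial is λ² − (1)λ + (−6) with roots 3 and −2.
Eigenvectors give P = [[4, −3], [−1, 1]] with P⁻¹ = [[1, 3], [1, 4]], and M = P·diag(3, −2)·P⁻¹.
Then M⁴ = P·diag(81, 16)·P⁻¹ = [[324, −48], [−81, 16]] · [[1, 3], [1, 4]] = [[276, 780], [−65, −179]].

[[276, 780], [−65, −179]]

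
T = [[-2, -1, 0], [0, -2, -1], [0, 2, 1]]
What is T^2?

[[4, 4, 1], [0, 2, 1], [0, -2, -1]]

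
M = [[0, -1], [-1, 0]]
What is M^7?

M² = I (check: tr M = 0 and det M = -1), so M^7 = M since 7 is odd.

[[0, -1], [-1, 0]]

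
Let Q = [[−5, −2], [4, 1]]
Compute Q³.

tr Q = −4 and det Q = 3, so the characteristic polynomial is λ² − (−4)λ + (3) with roots −1 and −3.
Eigenvectors give P = [[1, −1], [−2, 1]] with P⁻¹ = [[−1, −1], [−2, −1]], and Q = P·diag(−1, −3)·P⁻¹.
Then Q³ = P·diag(−1, −27)·P⁻¹ = [[−1, 27], [2, −27]] · [[−1, −1], [−2, −1]] = [[−53, −26], [52, 25]].

[[−53, −26], [52, 25]]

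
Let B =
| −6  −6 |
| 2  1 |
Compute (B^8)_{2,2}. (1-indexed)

tr B = −5 and det B = 6, so the characteristic polynomial is λ² − (−5)λ + (6) with roots −3 and −2.
Eigenvectors give P = [[−2, −3], [1, 2]] with P⁻¹ = [[−2, −3], [1, 2]], and B = P·diag(−3, −2)·P⁻¹.
Then B^8 = P·diag(6561, 256)·P⁻¹ = [[−13122, −768], [6561, 512]] · [[−2, −3], [1, 2]] = [[25476, 37830], [−12610, −18659]].

−18659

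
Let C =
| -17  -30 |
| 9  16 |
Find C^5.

[[-197, -330], [99, 166]]

tr C = -1 and det C = -2, so the characteristic polynomial is λ² − (-1)λ + (-2) with roots 1 and -2.
Eigenvectors give P = [[-5, -2], [3, 1]] with P⁻¹ = [[1, 2], [-3, -5]], and C = P·diag(1, -2)·P⁻¹.
Then C^5 = P·diag(1, -32)·P⁻¹ = [[-5, 64], [3, -32]] · [[1, 2], [-3, -5]] = [[-197, -330], [99, 166]].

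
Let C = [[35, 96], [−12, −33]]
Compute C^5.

tr C = 2 and det C = −3, so the characteristic polynomial is λ² − (2)λ + (−3) with roots 3 and −1.
Eigenvectors give P = [[−3, −8], [1, 3]] with P⁻¹ = [[−3, −8], [1, 3]], and C = P·diag(3, −1)·P⁻¹.
Then C^5 = P·diag(243, −1)·P⁻¹ = [[−729, 8], [243, −3]] · [[−3, −8], [1, 3]] = [[2195, 5856], [−732, −1953]].

[[2195, 5856], [−732, −1953]]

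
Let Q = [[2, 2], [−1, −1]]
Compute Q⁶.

[[2, 2], [−1, −1]]

Q² = Q (a projection; rank 1, trace 1), so Q⁶ = Q.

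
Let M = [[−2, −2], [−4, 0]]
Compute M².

[[12, 4], [8, 8]]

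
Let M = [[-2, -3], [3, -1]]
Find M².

[[-5, 9], [-9, -8]]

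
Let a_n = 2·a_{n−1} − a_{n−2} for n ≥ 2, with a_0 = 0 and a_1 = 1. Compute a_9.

9

With companion matrix A = [[2, −1], [1, 0]], [a_n, a_{n−1}]ᵀ = A·[a_{n−1}, a_{n−2}]ᵀ, so [a_9, a_8]ᵀ = A⁸·[a_1, a_0]ᵀ.
A⁸ = [[9, −8], [8, −7]], giving [a_9, a_8]ᵀ = [[9], [8]].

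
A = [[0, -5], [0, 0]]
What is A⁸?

[[0, 0], [0, 0]]

A is strictly triangular, hence nilpotent: A² = 0, so A⁸ = 0.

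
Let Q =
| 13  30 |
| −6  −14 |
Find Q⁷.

tr Q = −1 and det Q = −2, so the characteristic polynomial is λ² − (−1)λ + (−2) with roots 1 and −2.
Eigenvectors give P = [[5, −2], [−2, 1]] with P⁻¹ = [[1, 2], [2, 5]], and Q = P·diag(1, −2)·P⁻¹.
Then Q⁷ = P·diag(1, −128)·P⁻¹ = [[5, 256], [−2, −128]] · [[1, 2], [2, 5]] = [[517, 1290], [−258, −644]].

[[517, 1290], [−258, −644]]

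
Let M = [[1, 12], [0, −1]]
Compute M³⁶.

M² = I (check: tr M = 0 and det M = −1), so M³⁶ = I since 36 is even.

[[1, 0], [0, 1]]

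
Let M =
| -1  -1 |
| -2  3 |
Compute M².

[[3, -2], [-4, 11]]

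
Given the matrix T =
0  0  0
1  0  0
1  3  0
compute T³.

T is strictly triangular, hence nilpotent: T³ = 0, so T³ = 0.

[[0, 0, 0], [0, 0, 0], [0, 0, 0]]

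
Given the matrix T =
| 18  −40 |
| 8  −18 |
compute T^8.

[[256, 0], [0, 256]]

tr T = 0 and det T = −4, so the characteristic polynomial is λ² − (0)λ + (−4) with roots −2 and 2.
Eigenvectors give P = [[2, −5], [1, −2]] with P⁻¹ = [[−2, 5], [−1, 2]], and T = P·diag(−2, 2)·P⁻¹.
Then T^8 = P·diag(256, 256)·P⁻¹ = [[512, −1280], [256, −512]] · [[−2, 5], [−1, 2]] = [[256, 0], [0, 256]].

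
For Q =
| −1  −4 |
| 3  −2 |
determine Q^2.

[[−11, 12], [−9, −8]]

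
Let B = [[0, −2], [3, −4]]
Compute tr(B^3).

B^2 = [[−6, 8], [−12, 10]]
B^3 = [[24, −20], [30, −16]]

8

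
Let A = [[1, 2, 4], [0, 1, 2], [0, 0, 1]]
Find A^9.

A = I + N where N = [[0, 2, 4], [0, 0, 2], [0, 0, 0]] is strictly upper-triangular, so N^3 = 0.
(I + N)^9 = I + 9·N + 36·N^2 = [[1, 18, 180], [0, 1, 18], [0, 0, 1]].

[[1, 18, 180], [0, 1, 18], [0, 0, 1]]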